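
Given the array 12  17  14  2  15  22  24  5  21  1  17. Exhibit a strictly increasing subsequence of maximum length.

12, 14, 15, 22, 24

Patience tails give the LIS length; then backtrack through the dp parents:
12 → extends → [12]
17 → extends → [12, 17]
14 → replaces 17 → [12, 14]
2 → replaces 12 → [2, 14]
15 → extends → [2, 14, 15]
22 → extends → [2, 14, 15, 22]
24 → extends → [2, 14, 15, 22, 24]
5 → replaces 14 → [2, 5, 15, 22, 24]
21 → replaces 22 → [2, 5, 15, 21, 24]
1 → replaces 2 → [1, 5, 15, 21, 24]
17 → replaces 21 → [1, 5, 15, 17, 24]
Length 5; one witness is 12, 14, 15, 22, 24.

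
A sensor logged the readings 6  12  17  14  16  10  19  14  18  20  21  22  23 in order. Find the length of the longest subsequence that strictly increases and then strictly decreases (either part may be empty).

9

inc[i] = longest strictly increasing subsequence ending at i; dec[i] = longest strictly decreasing subsequence starting at i:
i:      1  2  3  4  5  6  7  8  9 10 11 12 13
a[i]:   6 12 17 14 16 10 19 14 18 20 21 22 23
inc:    1  2  3  3  4  2  5  3  5  6  7  8  9
dec:    1  2  3  2  2  1  2  1  1  1  1  1  1
Best peak at i=13 (value 23): inc=9, dec=1, length 9+1−1 = 9.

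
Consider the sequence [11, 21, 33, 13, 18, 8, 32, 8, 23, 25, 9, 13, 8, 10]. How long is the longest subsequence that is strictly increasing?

5

Let dp[i] be the length of the longest such subsequence ending at index i:
i:      1  2  3  4  5  6  7  8  9 10 11 12 13 14
a[i]:  11 21 33 13 18  8 32  8 23 25  9 13  8 10
dp:     1  2  3  2  3  1  4  1  4  5  2  3  1  3
Maximum dp value is 5.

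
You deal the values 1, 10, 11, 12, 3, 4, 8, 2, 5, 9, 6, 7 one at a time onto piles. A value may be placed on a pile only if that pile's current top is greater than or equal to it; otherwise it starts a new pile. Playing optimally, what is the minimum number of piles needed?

6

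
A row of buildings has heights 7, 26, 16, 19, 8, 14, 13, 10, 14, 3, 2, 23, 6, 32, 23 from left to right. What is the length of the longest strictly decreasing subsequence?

7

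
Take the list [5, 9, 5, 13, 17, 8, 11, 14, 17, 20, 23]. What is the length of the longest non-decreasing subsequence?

8

Let dp[i] be the length of the longest such subsequence ending at index i:
i:      1  2  3  4  5  6  7  8  9 10 11
a[i]:   5  9  5 13 17  8 11 14 17 20 23
dp:     1  2  2  3  4  3  4  5  6  7  8
Maximum dp value is 8.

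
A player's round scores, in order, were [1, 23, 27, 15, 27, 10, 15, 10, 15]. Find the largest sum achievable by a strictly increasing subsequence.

51

Let S[i] be the best sum of a strictly increasing subsequence ending at i:
i:      1  2  3  4  5  6  7  8  9
a[i]:   1 23 27 15 27 10 15 10 15
S:      1 24 51 16 51 11 26 11 26
Maximum is 51 (e.g. 1 + 23 + 27).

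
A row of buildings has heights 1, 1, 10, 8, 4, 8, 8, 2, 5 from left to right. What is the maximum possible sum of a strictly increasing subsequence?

13

Let S[i] be the best sum of a strictly increasing subsequence ending at i:
i:      1  2  3  4  5  6  7  8  9
a[i]:   1  1 10  8  4  8  8  2  5
S:      1  1 11  9  5 13 13  3 10
Maximum is 13 (e.g. 1 + 4 + 8).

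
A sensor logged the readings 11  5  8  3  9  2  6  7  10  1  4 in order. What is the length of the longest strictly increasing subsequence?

4

Track the smallest tail for each achievable length (strict):
11 → extends → [11]
5 → replaces 11 → [5]
8 → extends → [5, 8]
3 → replaces 5 → [3, 8]
9 → extends → [3, 8, 9]
2 → replaces 3 → [2, 8, 9]
6 → replaces 8 → [2, 6, 9]
7 → replaces 9 → [2, 6, 7]
10 → extends → [2, 6, 7, 10]
1 → replaces 2 → [1, 6, 7, 10]
4 → replaces 6 → [1, 4, 7, 10]
Four tails, so the longest strictly increasing subsequence has length 4 (e.g. 5, 8, 9, 10).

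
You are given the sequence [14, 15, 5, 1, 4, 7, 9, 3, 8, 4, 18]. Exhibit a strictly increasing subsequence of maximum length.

1, 4, 7, 9, 18

Patience tails give the LIS length; then backtrack through the dp parents:
14 → extends → [14]
15 → extends → [14, 15]
5 → replaces 14 → [5, 15]
1 → replaces 5 → [1, 15]
4 → replaces 15 → [1, 4]
7 → extends → [1, 4, 7]
9 → extends → [1, 4, 7, 9]
3 → replaces 4 → [1, 3, 7, 9]
8 → replaces 9 → [1, 3, 7, 8]
4 → replaces 7 → [1, 3, 4, 8]
18 → extends → [1, 3, 4, 8, 18]
Length 5; one witness is 1, 4, 7, 9, 18.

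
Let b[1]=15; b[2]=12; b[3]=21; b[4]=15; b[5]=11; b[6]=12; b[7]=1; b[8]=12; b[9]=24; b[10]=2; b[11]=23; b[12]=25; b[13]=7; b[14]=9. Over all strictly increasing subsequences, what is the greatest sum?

85

Let S[i] be the best sum of a strictly increasing subsequence ending at i:
i:      1  2  3  4  5  6  7  8  9 10 11 12 13 14
b[i]:  15 12 21 15 11 12  1 12 24  2 23 25  7  9
S:     15 12 36 27 11 23  1 23 60  3 59 85 10 19
Maximum is 85 (e.g. 15 + 21 + 24 + 25).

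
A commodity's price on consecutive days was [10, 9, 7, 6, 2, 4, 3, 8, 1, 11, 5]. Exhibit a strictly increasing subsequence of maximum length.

Patience tails give the LIS length; then backtrack through the dp parents:
10 → extends → [10]
9 → replaces 10 → [9]
7 → replaces 9 → [7]
6 → replaces 7 → [6]
2 → replaces 6 → [2]
4 → extends → [2, 4]
3 → replaces 4 → [2, 3]
8 → extends → [2, 3, 8]
1 → replaces 2 → [1, 3, 8]
11 → extends → [1, 3, 8, 11]
5 → replaces 8 → [1, 3, 5, 11]
Length 4; one witness is 2, 4, 8, 11.

2, 4, 8, 11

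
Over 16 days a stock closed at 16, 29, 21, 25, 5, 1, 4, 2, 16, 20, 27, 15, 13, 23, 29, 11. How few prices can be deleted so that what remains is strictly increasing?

10

Fewest deletions = n − (longest strictly increasing subsequence).
Patience tails:
16 → extends → [16]
29 → extends → [16, 29]
21 → replaces 29 → [16, 21]
25 → extends → [16, 21, 25]
5 → replaces 16 → [5, 21, 25]
1 → replaces 5 → [1, 21, 25]
4 → replaces 21 → [1, 4, 25]
2 → replaces 4 → [1, 2, 25]
16 → replaces 25 → [1, 2, 16]
20 → extends → [1, 2, 16, 20]
27 → extends → [1, 2, 16, 20, 27]
15 → replaces 16 → [1, 2, 15, 20, 27]
13 → replaces 15 → [1, 2, 13, 20, 27]
23 → replaces 27 → [1, 2, 13, 20, 23]
29 → extends → [1, 2, 13, 20, 23, 29]
11 → replaces 13 → [1, 2, 11, 20, 23, 29]
Longest strictly increasing subsequence has length 6, so deletions = 16 − 6 = 10.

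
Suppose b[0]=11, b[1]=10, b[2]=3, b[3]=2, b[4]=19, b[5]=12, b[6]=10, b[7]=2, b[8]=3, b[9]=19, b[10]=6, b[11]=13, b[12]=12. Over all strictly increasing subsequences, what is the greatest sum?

42

Let S[i] be the best sum of a strictly increasing subsequence ending at i:
i:      0  1  2  3  4  5  6  7  8  9 10 11 12
b[i]:  11 10  3  2 19 12 10  2  3 19  6 13 12
S:     11 10  3  2 30 23 13  2  5 42 11 36 25
Maximum is 42 (e.g. 11 + 12 + 19).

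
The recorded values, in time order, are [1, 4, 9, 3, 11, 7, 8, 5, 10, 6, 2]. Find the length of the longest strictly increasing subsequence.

5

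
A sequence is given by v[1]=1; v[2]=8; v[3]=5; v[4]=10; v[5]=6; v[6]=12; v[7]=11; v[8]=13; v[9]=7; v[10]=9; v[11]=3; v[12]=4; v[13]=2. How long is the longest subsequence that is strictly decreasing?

5

Let dp[i] be the longest strictly decreasing subsequence ending at i:
i:      1  2  3  4  5  6  7  8  9 10 11 12 13
v[i]:   1  8  5 10  6 12 11 13  7  9  3  4  2
dp:     1  1  2  1  2  1  2  1  3  3  4  4  5
Maximum is 5.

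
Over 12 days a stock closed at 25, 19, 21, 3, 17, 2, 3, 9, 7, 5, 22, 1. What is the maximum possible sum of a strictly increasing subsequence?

62

Let S[i] be the best sum of a strictly increasing subsequence ending at i:
i:      1  2  3  4  5  6  7  8  9 10 11 12
a[i]:  25 19 21  3 17  2  3  9  7  5 22  1
S:     25 19 40  3 20  2  5 14 12 10 62  1
Maximum is 62 (e.g. 19 + 21 + 22).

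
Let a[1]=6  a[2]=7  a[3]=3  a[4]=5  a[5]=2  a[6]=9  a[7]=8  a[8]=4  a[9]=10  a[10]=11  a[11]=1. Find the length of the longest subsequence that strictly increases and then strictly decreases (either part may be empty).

6

inc[i] = longest strictly increasing subsequence ending at i; dec[i] = longest strictly decreasing subsequence starting at i:
i:      1  2  3  4  5  6  7  8  9 10 11
a[i]:   6  7  3  5  2  9  8  4 10 11  1
inc:    1  2  1  2  1  3  3  2  4  5  1
dec:    4  4  3  3  2  4  3  2  2  2  1
Best peak at i=6 (value 9): inc=3, dec=4, length 3+4−1 = 6.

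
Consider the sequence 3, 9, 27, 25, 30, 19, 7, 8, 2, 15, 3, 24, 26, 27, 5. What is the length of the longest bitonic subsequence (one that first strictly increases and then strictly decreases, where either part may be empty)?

8

inc[i] = longest strictly increasing subsequence ending at i; dec[i] = longest strictly decreasing subsequence starting at i:
i:      1  2  3  4  5  6  7  8  9 10 11 12 13 14 15
a[i]:   3  9 27 25 30 19  7  8  2 15  3 24 26 27  5
inc:    1  2  3  3  4  3  2  3  1  4  2  5  6  7  3
dec:    2  3  5  4  4  3  2  2  1  2  1  2  2  2  1
Best peak at i=14 (value 27): inc=7, dec=2, length 7+2−1 = 8.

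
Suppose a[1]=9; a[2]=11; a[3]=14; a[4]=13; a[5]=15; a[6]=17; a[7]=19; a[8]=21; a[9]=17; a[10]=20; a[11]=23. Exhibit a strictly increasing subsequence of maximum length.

Patience tails give the LIS length; then backtrack through the dp parents:
9 → extends → [9]
11 → extends → [9, 11]
14 → extends → [9, 11, 14]
13 → replaces 14 → [9, 11, 13]
15 → extends → [9, 11, 13, 15]
17 → extends → [9, 11, 13, 15, 17]
19 → extends → [9, 11, 13, 15, 17, 19]
21 → extends → [9, 11, 13, 15, 17, 19, 21]
17 → already a tail → [9, 11, 13, 15, 17, 19, 21]
20 → replaces 21 → [9, 11, 13, 15, 17, 19, 20]
23 → extends → [9, 11, 13, 15, 17, 19, 20, 23]
Length 8; one witness is 9, 11, 14, 15, 17, 19, 21, 23.

9, 11, 14, 15, 17, 19, 21, 23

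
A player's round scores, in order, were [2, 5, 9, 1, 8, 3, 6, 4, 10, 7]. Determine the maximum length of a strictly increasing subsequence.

Track the smallest tail for each achievable length (strict):
2 → extends → [2]
5 → extends → [2, 5]
9 → extends → [2, 5, 9]
1 → replaces 2 → [1, 5, 9]
8 → replaces 9 → [1, 5, 8]
3 → replaces 5 → [1, 3, 8]
6 → replaces 8 → [1, 3, 6]
4 → replaces 6 → [1, 3, 4]
10 → extends → [1, 3, 4, 10]
7 → replaces 10 → [1, 3, 4, 7]
Four tails, so the longest strictly increasing subsequence has length 4 (e.g. 2, 5, 9, 10).

4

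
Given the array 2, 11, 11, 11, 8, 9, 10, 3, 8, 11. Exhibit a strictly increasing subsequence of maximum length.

2, 8, 9, 10, 11

Patience tails give the LIS length; then backtrack through the dp parents:
2 → extends → [2]
11 → extends → [2, 11]
11 → already a tail → [2, 11]
11 → already a tail → [2, 11]
8 → replaces 11 → [2, 8]
9 → extends → [2, 8, 9]
10 → extends → [2, 8, 9, 10]
3 → replaces 8 → [2, 3, 9, 10]
8 → replaces 9 → [2, 3, 8, 10]
11 → extends → [2, 3, 8, 10, 11]
Length 5; one witness is 2, 8, 9, 10, 11.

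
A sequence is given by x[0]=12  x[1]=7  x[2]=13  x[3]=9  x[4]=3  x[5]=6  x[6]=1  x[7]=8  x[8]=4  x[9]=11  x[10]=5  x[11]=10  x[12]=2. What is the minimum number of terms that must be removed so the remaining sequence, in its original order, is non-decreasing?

9

Fewest deletions = n − (longest non-decreasing subsequence).
Patience tails:
12 → extends → [12]
7 → replaces 12 → [7]
13 → extends → [7, 13]
9 → replaces 13 → [7, 9]
3 → replaces 7 → [3, 9]
6 → replaces 9 → [3, 6]
1 → replaces 3 → [1, 6]
8 → extends → [1, 6, 8]
4 → replaces 6 → [1, 4, 8]
11 → extends → [1, 4, 8, 11]
5 → replaces 8 → [1, 4, 5, 11]
10 → replaces 11 → [1, 4, 5, 10]
2 → replaces 4 → [1, 2, 5, 10]
Longest non-decreasing subsequence has length 4, so deletions = 13 − 4 = 9.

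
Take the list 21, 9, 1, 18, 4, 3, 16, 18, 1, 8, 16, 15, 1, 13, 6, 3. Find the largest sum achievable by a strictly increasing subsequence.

Let S[i] be the best sum of a strictly increasing subsequence ending at i:
i:      1  2  3  4  5  6  7  8  9 10 11 12 13 14 15 16
a[i]:  21  9  1 18  4  3 16 18  1  8 16 15  1 13  6  3
S:     21  9  1 27  5  4 25 43  1 13 29 28  1 26 11  4
Maximum is 43 (e.g. 9 + 16 + 18).

43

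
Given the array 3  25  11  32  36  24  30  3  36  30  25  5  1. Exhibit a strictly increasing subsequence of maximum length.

Patience tails give the LIS length; then backtrack through the dp parents:
3 → extends → [3]
25 → extends → [3, 25]
11 → replaces 25 → [3, 11]
32 → extends → [3, 11, 32]
36 → extends → [3, 11, 32, 36]
24 → replaces 32 → [3, 11, 24, 36]
30 → replaces 36 → [3, 11, 24, 30]
3 → already a tail → [3, 11, 24, 30]
36 → extends → [3, 11, 24, 30, 36]
30 → already a tail → [3, 11, 24, 30, 36]
25 → replaces 30 → [3, 11, 24, 25, 36]
5 → replaces 11 → [3, 5, 24, 25, 36]
1 → replaces 3 → [1, 5, 24, 25, 36]
Length 5; one witness is 3, 11, 24, 30, 36.

3, 11, 24, 30, 36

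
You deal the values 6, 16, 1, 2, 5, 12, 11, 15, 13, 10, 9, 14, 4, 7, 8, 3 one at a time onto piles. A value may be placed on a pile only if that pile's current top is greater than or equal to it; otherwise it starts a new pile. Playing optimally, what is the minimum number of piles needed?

Place each on the leftmost legal pile:
6 → new pile 1 (tops now [6])
16 → new pile 2 (tops now [6, 16])
1 → pile 1 (tops now [1, 16])
2 → pile 2 (tops now [1, 2])
5 → new pile 3 (tops now [1, 2, 5])
12 → new pile 4 (tops now [1, 2, 5, 12])
11 → pile 4 (tops now [1, 2, 5, 11])
15 → new pile 5 (tops now [1, 2, 5, 11, 15])
13 → pile 5 (tops now [1, 2, 5, 11, 13])
10 → pile 4 (tops now [1, 2, 5, 10, 13])
9 → pile 4 (tops now [1, 2, 5, 9, 13])
14 → new pile 6 (tops now [1, 2, 5, 9, 13, 14])
4 → pile 3 (tops now [1, 2, 4, 9, 13, 14])
7 → pile 4 (tops now [1, 2, 4, 7, 13, 14])
8 → pile 5 (tops now [1, 2, 4, 7, 8, 14])
3 → pile 3 (tops now [1, 2, 3, 7, 8, 14])
Six piles.

6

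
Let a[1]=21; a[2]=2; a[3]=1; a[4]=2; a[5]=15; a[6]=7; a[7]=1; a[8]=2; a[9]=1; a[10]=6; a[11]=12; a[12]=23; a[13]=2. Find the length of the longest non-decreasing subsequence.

6

Let dp[i] be the length of the longest such subsequence ending at index i:
i:      1  2  3  4  5  6  7  8  9 10 11 12 13
a[i]:  21  2  1  2 15  7  1  2  1  6 12 23  2
dp:     1  1  1  2  3  3  2  3  3  4  5  6  4
Maximum dp value is 6.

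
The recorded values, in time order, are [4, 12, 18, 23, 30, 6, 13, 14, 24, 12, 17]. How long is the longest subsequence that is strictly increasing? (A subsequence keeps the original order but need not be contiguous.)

5

Track the smallest tail for each achievable length (strict):
4 → extends → [4]
12 → extends → [4, 12]
18 → extends → [4, 12, 18]
23 → extends → [4, 12, 18, 23]
30 → extends → [4, 12, 18, 23, 30]
6 → replaces 12 → [4, 6, 18, 23, 30]
13 → replaces 18 → [4, 6, 13, 23, 30]
14 → replaces 23 → [4, 6, 13, 14, 30]
24 → replaces 30 → [4, 6, 13, 14, 24]
12 → replaces 13 → [4, 6, 12, 14, 24]
17 → replaces 24 → [4, 6, 12, 14, 17]
Five tails, so the longest strictly increasing subsequence has length 5 (e.g. 4, 12, 18, 23, 30).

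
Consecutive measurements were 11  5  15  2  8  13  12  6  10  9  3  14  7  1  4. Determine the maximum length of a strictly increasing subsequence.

4

Let dp[i] be the length of the longest such subsequence ending at index i:
i:      1  2  3  4  5  6  7  8  9 10 11 12 13 14 15
a[i]:  11  5 15  2  8 13 12  6 10  9  3 14  7  1  4
dp:     1  1  2  1  2  3  3  2  3  3  2  4  3  1  3
Maximum dp value is 4.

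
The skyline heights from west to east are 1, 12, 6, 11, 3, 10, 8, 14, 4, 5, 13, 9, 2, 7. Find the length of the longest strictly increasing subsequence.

5

Let dp[i] be the length of the longest such subsequence ending at index i:
i:      1  2  3  4  5  6  7  8  9 10 11 12 13 14
a[i]:   1 12  6 11  3 10  8 14  4  5 13  9  2  7
dp:     1  2  2  3  2  3  3  4  3  4  5  5  2  5
Maximum dp value is 5.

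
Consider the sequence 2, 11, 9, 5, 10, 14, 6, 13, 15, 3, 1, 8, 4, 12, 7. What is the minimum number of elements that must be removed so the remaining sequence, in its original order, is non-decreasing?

Fewest deletions = n − (longest non-decreasing subsequence).
Patience tails:
2 → extends → [2]
11 → extends → [2, 11]
9 → replaces 11 → [2, 9]
5 → replaces 9 → [2, 5]
10 → extends → [2, 5, 10]
14 → extends → [2, 5, 10, 14]
6 → replaces 10 → [2, 5, 6, 14]
13 → replaces 14 → [2, 5, 6, 13]
15 → extends → [2, 5, 6, 13, 15]
3 → replaces 5 → [2, 3, 6, 13, 15]
1 → replaces 2 → [1, 3, 6, 13, 15]
8 → replaces 13 → [1, 3, 6, 8, 15]
4 → replaces 6 → [1, 3, 4, 8, 15]
12 → replaces 15 → [1, 3, 4, 8, 12]
7 → replaces 8 → [1, 3, 4, 7, 12]
Longest non-decreasing subsequence has length 5, so deletions = 15 − 5 = 10.

10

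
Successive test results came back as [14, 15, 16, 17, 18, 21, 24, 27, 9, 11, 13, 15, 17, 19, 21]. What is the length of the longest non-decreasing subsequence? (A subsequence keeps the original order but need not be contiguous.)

8

Track the smallest tail for each achievable length (allowing ties):
14 → extends → [14]
15 → extends → [14, 15]
16 → extends → [14, 15, 16]
17 → extends → [14, 15, 16, 17]
18 → extends → [14, 15, 16, 17, 18]
21 → extends → [14, 15, 16, 17, 18, 21]
24 → extends → [14, 15, 16, 17, 18, 21, 24]
27 → extends → [14, 15, 16, 17, 18, 21, 24, 27]
9 → replaces 14 → [9, 15, 16, 17, 18, 21, 24, 27]
11 → replaces 15 → [9, 11, 16, 17, 18, 21, 24, 27]
13 → replaces 16 → [9, 11, 13, 17, 18, 21, 24, 27]
15 → replaces 17 → [9, 11, 13, 15, 18, 21, 24, 27]
17 → replaces 18 → [9, 11, 13, 15, 17, 21, 24, 27]
19 → replaces 21 → [9, 11, 13, 15, 17, 19, 24, 27]
21 → replaces 24 → [9, 11, 13, 15, 17, 19, 21, 27]
Eight tails, so the longest non-decreasing subsequence has length 8 (e.g. 14, 15, 16, 17, 18, 21, 24, 27).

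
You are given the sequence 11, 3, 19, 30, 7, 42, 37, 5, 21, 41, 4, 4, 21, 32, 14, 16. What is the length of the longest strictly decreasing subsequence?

Negate each value so 'decreasing' becomes 'increasing', then run patience tails on the negated sequence:
-11 → extends → [-11]
-3 → extends → [-11, -3]
-19 → replaces -11 → [-19, -3]
-30 → replaces -19 → [-30, -3]
-7 → replaces -3 → [-30, -7]
-42 → replaces -30 → [-42, -7]
-37 → replaces -7 → [-42, -37]
-5 → extends → [-42, -37, -5]
-21 → replaces -5 → [-42, -37, -21]
-41 → replaces -37 → [-42, -41, -21]
-4 → extends → [-42, -41, -21, -4]
-4 → already a tail → [-42, -41, -21, -4]
-21 → already a tail → [-42, -41, -21, -4]
-32 → replaces -21 → [-42, -41, -32, -4]
-14 → replaces -4 → [-42, -41, -32, -14]
-16 → replaces -14 → [-42, -41, -32, -16]
Four tails, so the longest strictly decreasing subsequence of the original has length 4.

4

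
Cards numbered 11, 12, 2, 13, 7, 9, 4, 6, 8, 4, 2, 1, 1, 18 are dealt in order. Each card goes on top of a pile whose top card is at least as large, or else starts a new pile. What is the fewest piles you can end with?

5

The minimum number of non-increasing subsequences covering a sequence equals the length of its longest strictly increasing subsequence.
LIS length is 5 (e.g. 2, 4, 6, 8, 18), so 5 piles are needed.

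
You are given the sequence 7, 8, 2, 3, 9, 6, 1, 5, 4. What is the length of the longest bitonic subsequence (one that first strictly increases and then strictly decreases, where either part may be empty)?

inc[i] = longest strictly increasing subsequence ending at i; dec[i] = longest strictly decreasing subsequence starting at i:
i:     1 2 3 4 5 6 7 8 9
a[i]:  7 8 2 3 9 6 1 5 4
inc:   1 2 1 2 3 3 1 3 3
dec:   4 4 2 2 4 3 1 2 1
Best peak at i=5 (value 9): inc=3, dec=4, length 3+4−1 = 6.

6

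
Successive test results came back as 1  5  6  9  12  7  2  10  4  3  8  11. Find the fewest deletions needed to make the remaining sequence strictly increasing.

6

Fewest deletions = n − (longest strictly increasing subsequence).
Patience tails:
1 → extends → [1]
5 → extends → [1, 5]
6 → extends → [1, 5, 6]
9 → extends → [1, 5, 6, 9]
12 → extends → [1, 5, 6, 9, 12]
7 → replaces 9 → [1, 5, 6, 7, 12]
2 → replaces 5 → [1, 2, 6, 7, 12]
10 → replaces 12 → [1, 2, 6, 7, 10]
4 → replaces 6 → [1, 2, 4, 7, 10]
3 → replaces 4 → [1, 2, 3, 7, 10]
8 → replaces 10 → [1, 2, 3, 7, 8]
11 → extends → [1, 2, 3, 7, 8, 11]
Longest strictly increasing subsequence has length 6, so deletions = 12 − 6 = 6.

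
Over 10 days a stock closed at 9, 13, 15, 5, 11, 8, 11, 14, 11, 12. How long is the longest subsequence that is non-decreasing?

Let dp[i] be the length of the longest such subsequence ending at index i:
i:      1  2  3  4  5  6  7  8  9 10
a[i]:   9 13 15  5 11  8 11 14 11 12
dp:     1  2  3  1  2  2  3  4  4  5
Maximum dp value is 5.

5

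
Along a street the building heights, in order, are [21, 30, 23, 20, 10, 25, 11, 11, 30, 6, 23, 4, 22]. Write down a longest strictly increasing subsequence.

Patience tails give the LIS length; then backtrack through the dp parents:
21 → extends → [21]
30 → extends → [21, 30]
23 → replaces 30 → [21, 23]
20 → replaces 21 → [20, 23]
10 → replaces 20 → [10, 23]
25 → extends → [10, 23, 25]
11 → replaces 23 → [10, 11, 25]
11 → already a tail → [10, 11, 25]
30 → extends → [10, 11, 25, 30]
6 → replaces 10 → [6, 11, 25, 30]
23 → replaces 25 → [6, 11, 23, 30]
4 → replaces 6 → [4, 11, 23, 30]
22 → replaces 23 → [4, 11, 22, 30]
Length 4; one witness is 21, 23, 25, 30.

21, 23, 25, 30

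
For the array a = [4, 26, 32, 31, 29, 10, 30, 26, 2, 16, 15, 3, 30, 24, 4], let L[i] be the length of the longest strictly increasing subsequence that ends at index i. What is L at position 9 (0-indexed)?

3

dp[i] = 1 + max{dp[j] : j<i, a[j]<a[i]} (or 1 if no such j):
i:      0  1  2  3  4  5  6  7  8  9 10 11 12 13 14
a[i]:   4 26 32 31 29 10 30 26  2 16 15  3 30 24  4
dp:     1  2  3  3  3  2  4  3  1  3  3  2  4  4  3
At index 9 the value is 3.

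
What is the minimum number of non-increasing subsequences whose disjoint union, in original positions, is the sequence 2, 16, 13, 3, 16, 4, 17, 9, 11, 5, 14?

Place each on the leftmost legal pile:
2 → new pile 1 (tops now [2])
16 → new pile 2 (tops now [2, 16])
13 → pile 2 (tops now [2, 13])
3 → pile 2 (tops now [2, 3])
16 → new pile 3 (tops now [2, 3, 16])
4 → pile 3 (tops now [2, 3, 4])
17 → new pile 4 (tops now [2, 3, 4, 17])
9 → pile 4 (tops now [2, 3, 4, 9])
11 → new pile 5 (tops now [2, 3, 4, 9, 11])
5 → pile 4 (tops now [2, 3, 4, 5, 11])
14 → new pile 6 (tops now [2, 3, 4, 5, 11, 14])
Six piles.

6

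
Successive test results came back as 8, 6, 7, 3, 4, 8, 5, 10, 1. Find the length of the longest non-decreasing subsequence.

4

Let dp[i] be the length of the longest such subsequence ending at index i:
i:      1  2  3  4  5  6  7  8  9
a[i]:   8  6  7  3  4  8  5 10  1
dp:     1  1  2  1  2  3  3  4  1
Maximum dp value is 4.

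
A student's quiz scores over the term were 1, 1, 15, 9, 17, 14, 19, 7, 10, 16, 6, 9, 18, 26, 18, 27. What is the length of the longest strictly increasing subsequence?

7

Let dp[i] be the length of the longest such subsequence ending at index i:
i:      1  2  3  4  5  6  7  8  9 10 11 12 13 14 15 16
a[i]:   1  1 15  9 17 14 19  7 10 16  6  9 18 26 18 27
dp:     1  1  2  2  3  3  4  2  3  4  2  3  5  6  5  7
Maximum dp value is 7.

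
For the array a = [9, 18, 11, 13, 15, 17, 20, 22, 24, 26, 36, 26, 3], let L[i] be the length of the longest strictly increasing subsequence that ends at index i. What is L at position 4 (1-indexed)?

dp[i] = 1 + max{dp[j] : j<i, a[j]<a[i]} (or 1 if no such j):
i:      1  2  3  4  5  6  7  8  9 10 11 12 13
a[i]:   9 18 11 13 15 17 20 22 24 26 36 26  3
dp:     1  2  2  3  4  5  6  7  8  9 10  9  1
At index 4 the value is 3.

3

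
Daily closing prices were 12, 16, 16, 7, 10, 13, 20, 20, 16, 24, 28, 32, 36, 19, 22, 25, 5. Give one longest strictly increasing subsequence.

7, 10, 13, 20, 24, 28, 32, 36

Patience tails give the LIS length; then backtrack through the dp parents:
12 → extends → [12]
16 → extends → [12, 16]
16 → already a tail → [12, 16]
7 → replaces 12 → [7, 16]
10 → replaces 16 → [7, 10]
13 → extends → [7, 10, 13]
20 → extends → [7, 10, 13, 20]
20 → already a tail → [7, 10, 13, 20]
16 → replaces 20 → [7, 10, 13, 16]
24 → extends → [7, 10, 13, 16, 24]
28 → extends → [7, 10, 13, 16, 24, 28]
32 → extends → [7, 10, 13, 16, 24, 28, 32]
36 → extends → [7, 10, 13, 16, 24, 28, 32, 36]
19 → replaces 24 → [7, 10, 13, 16, 19, 28, 32, 36]
22 → replaces 28 → [7, 10, 13, 16, 19, 22, 32, 36]
25 → replaces 32 → [7, 10, 13, 16, 19, 22, 25, 36]
5 → replaces 7 → [5, 10, 13, 16, 19, 22, 25, 36]
Length 8; one witness is 7, 10, 13, 20, 24, 28, 32, 36.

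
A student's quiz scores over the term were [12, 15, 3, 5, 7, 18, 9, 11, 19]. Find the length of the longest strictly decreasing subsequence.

Negate each value so 'decreasing' becomes 'increasing', then run patience tails on the negated sequence:
-12 → extends → [-12]
-15 → replaces -12 → [-15]
-3 → extends → [-15, -3]
-5 → replaces -3 → [-15, -5]
-7 → replaces -5 → [-15, -7]
-18 → replaces -15 → [-18, -7]
-9 → replaces -7 → [-18, -9]
-11 → replaces -9 → [-18, -11]
-19 → replaces -18 → [-19, -11]
Two tails, so the longest strictly decreasing subsequence of the original has length 2.

2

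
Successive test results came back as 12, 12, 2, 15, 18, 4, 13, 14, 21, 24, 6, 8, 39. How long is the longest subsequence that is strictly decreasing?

3

Negate each value so 'decreasing' becomes 'increasing', then run patience tails on the negated sequence:
-12 → extends → [-12]
-12 → already a tail → [-12]
-2 → extends → [-12, -2]
-15 → replaces -12 → [-15, -2]
-18 → replaces -15 → [-18, -2]
-4 → replaces -2 → [-18, -4]
-13 → replaces -4 → [-18, -13]
-14 → replaces -13 → [-18, -14]
-21 → replaces -18 → [-21, -14]
-24 → replaces -21 → [-24, -14]
-6 → extends → [-24, -14, -6]
-8 → replaces -6 → [-24, -14, -8]
-39 → replaces -24 → [-39, -14, -8]
Three tails, so the longest strictly decreasing subsequence of the original has length 3.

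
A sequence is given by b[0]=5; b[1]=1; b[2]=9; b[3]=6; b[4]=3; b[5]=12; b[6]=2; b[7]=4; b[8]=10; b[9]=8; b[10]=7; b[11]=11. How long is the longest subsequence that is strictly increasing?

5

Let dp[i] be the length of the longest such subsequence ending at index i:
i:      0  1  2  3  4  5  6  7  8  9 10 11
b[i]:   5  1  9  6  3 12  2  4 10  8  7 11
dp:     1  1  2  2  2  3  2  3  4  4  4  5
Maximum dp value is 5.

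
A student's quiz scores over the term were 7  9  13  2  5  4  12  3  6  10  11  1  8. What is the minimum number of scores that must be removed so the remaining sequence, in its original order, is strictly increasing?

Fewest deletions = n − (longest strictly increasing subsequence).
Patience tails:
7 → extends → [7]
9 → extends → [7, 9]
13 → extends → [7, 9, 13]
2 → replaces 7 → [2, 9, 13]
5 → replaces 9 → [2, 5, 13]
4 → replaces 5 → [2, 4, 13]
12 → replaces 13 → [2, 4, 12]
3 → replaces 4 → [2, 3, 12]
6 → replaces 12 → [2, 3, 6]
10 → extends → [2, 3, 6, 10]
11 → extends → [2, 3, 6, 10, 11]
1 → replaces 2 → [1, 3, 6, 10, 11]
8 → replaces 10 → [1, 3, 6, 8, 11]
Longest strictly increasing subsequence has length 5, so deletions = 13 − 5 = 8.

8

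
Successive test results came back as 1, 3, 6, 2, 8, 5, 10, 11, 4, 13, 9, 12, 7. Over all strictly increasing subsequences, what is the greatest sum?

Let S[i] be the best sum of a strictly increasing subsequence ending at i:
i:      1  2  3  4  5  6  7  8  9 10 11 12 13
a[i]:   1  3  6  2  8  5 10 11  4 13  9 12  7
S:      1  4 10  3 18  9 28 39  8 52 27 51 17
Maximum is 52 (e.g. 1 + 3 + 6 + 8 + 10 + 11 + 13).

52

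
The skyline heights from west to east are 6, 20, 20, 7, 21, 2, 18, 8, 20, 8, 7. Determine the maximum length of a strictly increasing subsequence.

4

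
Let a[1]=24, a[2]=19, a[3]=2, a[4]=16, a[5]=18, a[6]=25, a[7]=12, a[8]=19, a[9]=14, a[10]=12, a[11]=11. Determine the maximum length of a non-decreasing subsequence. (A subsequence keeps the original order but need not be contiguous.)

Track the smallest tail for each achievable length (allowing ties):
24 → extends → [24]
19 → replaces 24 → [19]
2 → replaces 19 → [2]
16 → extends → [2, 16]
18 → extends → [2, 16, 18]
25 → extends → [2, 16, 18, 25]
12 → replaces 16 → [2, 12, 18, 25]
19 → replaces 25 → [2, 12, 18, 19]
14 → replaces 18 → [2, 12, 14, 19]
12 → replaces 14 → [2, 12, 12, 19]
11 → replaces 12 → [2, 11, 12, 19]
Four tails, so the longest non-decreasing subsequence has length 4 (e.g. 2, 16, 18, 25).

4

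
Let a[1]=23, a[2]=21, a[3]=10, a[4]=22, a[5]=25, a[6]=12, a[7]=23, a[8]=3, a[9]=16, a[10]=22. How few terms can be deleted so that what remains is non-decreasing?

Fewest deletions = n − (longest non-decreasing subsequence).
Patience tails:
23 → extends → [23]
21 → replaces 23 → [21]
10 → replaces 21 → [10]
22 → extends → [10, 22]
25 → extends → [10, 22, 25]
12 → replaces 22 → [10, 12, 25]
23 → replaces 25 → [10, 12, 23]
3 → replaces 10 → [3, 12, 23]
16 → replaces 23 → [3, 12, 16]
22 → extends → [3, 12, 16, 22]
Longest non-decreasing subsequence has length 4, so deletions = 10 − 4 = 6.

6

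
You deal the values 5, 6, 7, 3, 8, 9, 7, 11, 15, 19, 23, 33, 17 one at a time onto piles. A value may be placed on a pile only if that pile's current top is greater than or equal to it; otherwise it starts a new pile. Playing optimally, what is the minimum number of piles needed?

10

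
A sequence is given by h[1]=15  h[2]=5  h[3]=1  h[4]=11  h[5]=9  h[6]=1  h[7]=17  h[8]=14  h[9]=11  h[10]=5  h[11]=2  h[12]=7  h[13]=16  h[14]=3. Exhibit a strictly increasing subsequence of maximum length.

Patience tails give the LIS length; then backtrack through the dp parents:
15 → extends → [15]
5 → replaces 15 → [5]
1 → replaces 5 → [1]
11 → extends → [1, 11]
9 → replaces 11 → [1, 9]
1 → already a tail → [1, 9]
17 → extends → [1, 9, 17]
14 → replaces 17 → [1, 9, 14]
11 → replaces 14 → [1, 9, 11]
5 → replaces 9 → [1, 5, 11]
2 → replaces 5 → [1, 2, 11]
7 → replaces 11 → [1, 2, 7]
16 → extends → [1, 2, 7, 16]
3 → replaces 7 → [1, 2, 3, 16]
Length 4; one witness is 5, 11, 14, 16.

5, 11, 14, 16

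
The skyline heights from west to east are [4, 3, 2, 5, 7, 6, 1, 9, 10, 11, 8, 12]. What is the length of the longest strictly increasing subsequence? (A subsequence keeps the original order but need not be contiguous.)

Track the smallest tail for each achievable length (strict):
4 → extends → [4]
3 → replaces 4 → [3]
2 → replaces 3 → [2]
5 → extends → [2, 5]
7 → extends → [2, 5, 7]
6 → replaces 7 → [2, 5, 6]
1 → replaces 2 → [1, 5, 6]
9 → extends → [1, 5, 6, 9]
10 → extends → [1, 5, 6, 9, 10]
11 → extends → [1, 5, 6, 9, 10, 11]
8 → replaces 9 → [1, 5, 6, 8, 10, 11]
12 → extends → [1, 5, 6, 8, 10, 11, 12]
Seven tails, so the longest strictly increasing subsequence has length 7 (e.g. 4, 5, 7, 9, 10, 11, 12).

7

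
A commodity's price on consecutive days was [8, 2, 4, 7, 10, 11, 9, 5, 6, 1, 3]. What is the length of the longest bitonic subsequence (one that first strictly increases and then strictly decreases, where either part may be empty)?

inc[i] = longest strictly increasing subsequence ending at i; dec[i] = longest strictly decreasing subsequence starting at i:
i:      1  2  3  4  5  6  7  8  9 10 11
a[i]:   8  2  4  7 10 11  9  5  6  1  3
inc:    1  1  2  3  4  5  4  3  4  1  2
dec:    4  2  2  3  4  4  3  2  2  1  1
Best peak at i=6 (value 11): inc=5, dec=4, length 5+4−1 = 8.

8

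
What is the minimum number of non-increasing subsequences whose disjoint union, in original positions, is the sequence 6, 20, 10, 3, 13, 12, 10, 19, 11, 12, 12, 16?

5

Place each on the leftmost legal pile:
6 → new pile 1 (tops now [6])
20 → new pile 2 (tops now [6, 20])
10 → pile 2 (tops now [6, 10])
3 → pile 1 (tops now [3, 10])
13 → new pile 3 (tops now [3, 10, 13])
12 → pile 3 (tops now [3, 10, 12])
10 → pile 2 (tops now [3, 10, 12])
19 → new pile 4 (tops now [3, 10, 12, 19])
11 → pile 3 (tops now [3, 10, 11, 19])
12 → pile 4 (tops now [3, 10, 11, 12])
12 → pile 4 (tops now [3, 10, 11, 12])
16 → new pile 5 (tops now [3, 10, 11, 12, 16])
Five piles.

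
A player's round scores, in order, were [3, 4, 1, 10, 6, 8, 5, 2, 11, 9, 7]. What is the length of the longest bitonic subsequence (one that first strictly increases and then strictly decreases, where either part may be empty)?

7

inc[i] = longest strictly increasing subsequence ending at i; dec[i] = longest strictly decreasing subsequence starting at i:
i:      1  2  3  4  5  6  7  8  9 10 11
a[i]:   3  4  1 10  6  8  5  2 11  9  7
inc:    1  2  1  3  3  4  3  2  5  5  4
dec:    2  2  1  4  3  3  2  1  3  2  1
Best peak at i=9 (value 11): inc=5, dec=3, length 5+3−1 = 7.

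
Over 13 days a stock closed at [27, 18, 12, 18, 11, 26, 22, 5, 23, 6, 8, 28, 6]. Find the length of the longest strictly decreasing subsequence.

6

Let dp[i] be the longest strictly decreasing subsequence ending at i:
i:      1  2  3  4  5  6  7  8  9 10 11 12 13
a[i]:  27 18 12 18 11 26 22  5 23  6  8 28  6
dp:     1  2  3  2  4  2  3  5  3  5  5  1  6
Maximum is 6.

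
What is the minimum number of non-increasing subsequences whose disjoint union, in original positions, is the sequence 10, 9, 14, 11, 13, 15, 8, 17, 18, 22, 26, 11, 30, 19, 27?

The minimum number of non-increasing subsequences covering a sequence equals the length of its longest strictly increasing subsequence.
LIS length is 9 (e.g. 10, 11, 13, 15, 17, 18, 22, 26, 30), so 9 piles are needed.

9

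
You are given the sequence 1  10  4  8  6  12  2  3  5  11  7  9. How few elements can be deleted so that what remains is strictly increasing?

Fewest deletions = n − (longest strictly increasing subsequence).
i:      1  2  3  4  5  6  7  8  9 10 11 12
a[i]:   1 10  4  8  6 12  2  3  5 11  7  9
dp:     1  2  2  3  3  4  2  3  4  5  5  6
max dp = 6, so deletions = 12 − 6 = 6.

6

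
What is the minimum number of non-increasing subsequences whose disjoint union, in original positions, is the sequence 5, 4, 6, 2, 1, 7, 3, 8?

Place each on the leftmost legal pile:
5 → new pile 1 (tops now [5])
4 → pile 1 (tops now [4])
6 → new pile 2 (tops now [4, 6])
2 → pile 1 (tops now [2, 6])
1 → pile 1 (tops now [1, 6])
7 → new pile 3 (tops now [1, 6, 7])
3 → pile 2 (tops now [1, 3, 7])
8 → new pile 4 (tops now [1, 3, 7, 8])
Four piles.

4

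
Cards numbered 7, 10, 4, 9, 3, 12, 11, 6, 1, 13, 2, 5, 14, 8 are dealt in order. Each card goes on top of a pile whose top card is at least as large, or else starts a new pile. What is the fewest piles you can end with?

5

Place each on the leftmost legal pile:
7 → new pile 1 (tops now [7])
10 → new pile 2 (tops now [7, 10])
4 → pile 1 (tops now [4, 10])
9 → pile 2 (tops now [4, 9])
3 → pile 1 (tops now [3, 9])
12 → new pile 3 (tops now [3, 9, 12])
11 → pile 3 (tops now [3, 9, 11])
6 → pile 2 (tops now [3, 6, 11])
1 → pile 1 (tops now [1, 6, 11])
13 → new pile 4 (tops now [1, 6, 11, 13])
2 → pile 2 (tops now [1, 2, 11, 13])
5 → pile 3 (tops now [1, 2, 5, 13])
14 → new pile 5 (tops now [1, 2, 5, 13, 14])
8 → pile 4 (tops now [1, 2, 5, 8, 14])
Five piles.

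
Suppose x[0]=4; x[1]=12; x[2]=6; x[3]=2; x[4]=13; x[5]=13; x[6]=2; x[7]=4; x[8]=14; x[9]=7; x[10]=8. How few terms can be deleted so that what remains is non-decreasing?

Fewest deletions = n − (longest non-decreasing subsequence).
i:      0  1  2  3  4  5  6  7  8  9 10
x[i]:   4 12  6  2 13 13  2  4 14  7  8
dp:     1  2  2  1  3  4  2  3  5  4  5
max dp = 5, so deletions = 11 − 5 = 6.

6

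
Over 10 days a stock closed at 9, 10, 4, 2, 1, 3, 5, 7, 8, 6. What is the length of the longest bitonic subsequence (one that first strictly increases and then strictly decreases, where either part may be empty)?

inc[i] = longest strictly increasing subsequence ending at i; dec[i] = longest strictly decreasing subsequence starting at i:
i:      1  2  3  4  5  6  7  8  9 10
a[i]:   9 10  4  2  1  3  5  7  8  6
inc:    1  2  1  1  1  2  3  4  5  4
dec:    4  4  3  2  1  1  1  2  2  1
Best peak at i=9 (value 8): inc=5, dec=2, length 5+2−1 = 6.

6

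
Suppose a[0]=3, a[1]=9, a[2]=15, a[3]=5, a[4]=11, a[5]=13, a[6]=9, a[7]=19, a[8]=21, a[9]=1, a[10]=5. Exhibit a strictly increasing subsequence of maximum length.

3, 9, 11, 13, 19, 21

Patience tails give the LIS length; then backtrack through the dp parents:
3 → extends → [3]
9 → extends → [3, 9]
15 → extends → [3, 9, 15]
5 → replaces 9 → [3, 5, 15]
11 → replaces 15 → [3, 5, 11]
13 → extends → [3, 5, 11, 13]
9 → replaces 11 → [3, 5, 9, 13]
19 → extends → [3, 5, 9, 13, 19]
21 → extends → [3, 5, 9, 13, 19, 21]
1 → replaces 3 → [1, 5, 9, 13, 19, 21]
5 → already a tail → [1, 5, 9, 13, 19, 21]
Length 6; one witness is 3, 9, 11, 13, 19, 21.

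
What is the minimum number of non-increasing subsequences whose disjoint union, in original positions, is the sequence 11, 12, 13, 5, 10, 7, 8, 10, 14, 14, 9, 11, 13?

6

Place each on the leftmost legal pile:
11 → new pile 1 (tops now [11])
12 → new pile 2 (tops now [11, 12])
13 → new pile 3 (tops now [11, 12, 13])
5 → pile 1 (tops now [5, 12, 13])
10 → pile 2 (tops now [5, 10, 13])
7 → pile 2 (tops now [5, 7, 13])
8 → pile 3 (tops now [5, 7, 8])
10 → new pile 4 (tops now [5, 7, 8, 10])
14 → new pile 5 (tops now [5, 7, 8, 10, 14])
14 → pile 5 (tops now [5, 7, 8, 10, 14])
9 → pile 4 (tops now [5, 7, 8, 9, 14])
11 → pile 5 (tops now [5, 7, 8, 9, 11])
13 → new pile 6 (tops now [5, 7, 8, 9, 11, 13])
Six piles.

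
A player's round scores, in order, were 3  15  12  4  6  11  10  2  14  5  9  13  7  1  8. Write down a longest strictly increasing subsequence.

3, 4, 6, 11, 14

Patience tails give the LIS length; then backtrack through the dp parents:
3 → extends → [3]
15 → extends → [3, 15]
12 → replaces 15 → [3, 12]
4 → replaces 12 → [3, 4]
6 → extends → [3, 4, 6]
11 → extends → [3, 4, 6, 11]
10 → replaces 11 → [3, 4, 6, 10]
2 → replaces 3 → [2, 4, 6, 10]
14 → extends → [2, 4, 6, 10, 14]
5 → replaces 6 → [2, 4, 5, 10, 14]
9 → replaces 10 → [2, 4, 5, 9, 14]
13 → replaces 14 → [2, 4, 5, 9, 13]
7 → replaces 9 → [2, 4, 5, 7, 13]
1 → replaces 2 → [1, 4, 5, 7, 13]
8 → replaces 13 → [1, 4, 5, 7, 8]
Length 5; one witness is 3, 4, 6, 11, 14.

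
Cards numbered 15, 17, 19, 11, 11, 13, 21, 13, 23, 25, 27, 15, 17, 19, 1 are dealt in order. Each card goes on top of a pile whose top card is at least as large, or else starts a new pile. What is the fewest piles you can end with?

7

The minimum number of non-increasing subsequences covering a sequence equals the length of its longest strictly increasing subsequence.
LIS length is 7 (e.g. 15, 17, 19, 21, 23, 25, 27), so 7 piles are needed.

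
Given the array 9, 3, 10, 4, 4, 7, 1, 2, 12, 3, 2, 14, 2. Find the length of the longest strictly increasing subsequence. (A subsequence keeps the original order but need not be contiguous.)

Let dp[i] be the length of the longest such subsequence ending at index i:
i:      1  2  3  4  5  6  7  8  9 10 11 12 13
a[i]:   9  3 10  4  4  7  1  2 12  3  2 14  2
dp:     1  1  2  2  2  3  1  2  4  3  2  5  2
Maximum dp value is 5.

5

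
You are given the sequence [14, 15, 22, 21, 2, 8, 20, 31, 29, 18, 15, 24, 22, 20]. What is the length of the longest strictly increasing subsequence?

Track the smallest tail for each achievable length (strict):
14 → extends → [14]
15 → extends → [14, 15]
22 → extends → [14, 15, 22]
21 → replaces 22 → [14, 15, 21]
2 → replaces 14 → [2, 15, 21]
8 → replaces 15 → [2, 8, 21]
20 → replaces 21 → [2, 8, 20]
31 → extends → [2, 8, 20, 31]
29 → replaces 31 → [2, 8, 20, 29]
18 → replaces 20 → [2, 8, 18, 29]
15 → replaces 18 → [2, 8, 15, 29]
24 → replaces 29 → [2, 8, 15, 24]
22 → replaces 24 → [2, 8, 15, 22]
20 → replaces 22 → [2, 8, 15, 20]
Four tails, so the longest strictly increasing subsequence has length 4 (e.g. 14, 15, 22, 31).

4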